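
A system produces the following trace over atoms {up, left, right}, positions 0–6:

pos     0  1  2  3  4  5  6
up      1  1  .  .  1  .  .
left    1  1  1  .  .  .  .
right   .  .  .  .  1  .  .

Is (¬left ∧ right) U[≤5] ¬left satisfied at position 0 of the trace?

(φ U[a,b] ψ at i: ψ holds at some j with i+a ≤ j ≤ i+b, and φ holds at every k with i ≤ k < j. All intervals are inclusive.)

No

Need some j in [0,5] with ¬left, and (¬left ∧ right) at every k in [0,j-1].
  j=0: ¬left false.
  j=1: ¬left false.
  j=2: ¬left false.
  j=3: ¬left holds, but (¬left ∧ right) fails at k=0 → not this j.
  j=4: ¬left holds, but (¬left ∧ right) fails at k=0 → not this j.
  j=5: ¬left holds, but (¬left ∧ right) fails at k=0 → not this j.
No j in the window works → until fails.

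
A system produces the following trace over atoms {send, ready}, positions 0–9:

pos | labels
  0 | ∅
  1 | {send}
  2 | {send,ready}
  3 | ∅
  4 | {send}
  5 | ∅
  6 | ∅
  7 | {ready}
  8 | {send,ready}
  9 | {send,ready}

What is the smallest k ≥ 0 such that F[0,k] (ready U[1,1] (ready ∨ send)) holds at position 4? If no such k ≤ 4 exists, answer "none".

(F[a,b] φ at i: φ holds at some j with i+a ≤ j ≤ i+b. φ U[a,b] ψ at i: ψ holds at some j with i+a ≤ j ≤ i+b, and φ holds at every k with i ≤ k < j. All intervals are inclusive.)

3

Scan j = 4,5,… for (ready U[1,1] (ready ∨ send)):
  j=4: fails
  j=5: fails
  j=6: fails
  j=7: holds
First hit at j=7, so smallest k = 7-4 = 3.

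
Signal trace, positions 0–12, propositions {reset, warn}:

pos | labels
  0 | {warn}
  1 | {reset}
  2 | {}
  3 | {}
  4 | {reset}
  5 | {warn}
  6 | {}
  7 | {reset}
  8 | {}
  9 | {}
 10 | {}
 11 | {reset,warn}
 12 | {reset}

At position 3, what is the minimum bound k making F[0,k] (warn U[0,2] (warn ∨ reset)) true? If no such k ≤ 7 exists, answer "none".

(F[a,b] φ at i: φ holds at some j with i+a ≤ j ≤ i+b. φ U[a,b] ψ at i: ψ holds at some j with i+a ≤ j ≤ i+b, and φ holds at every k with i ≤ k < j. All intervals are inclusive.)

1

Scan j = 3,4,… for (warn U[0,2] (warn ∨ reset)):
  j=3: fails
  j=4: holds
First hit at j=4, so smallest k = 4-3 = 1.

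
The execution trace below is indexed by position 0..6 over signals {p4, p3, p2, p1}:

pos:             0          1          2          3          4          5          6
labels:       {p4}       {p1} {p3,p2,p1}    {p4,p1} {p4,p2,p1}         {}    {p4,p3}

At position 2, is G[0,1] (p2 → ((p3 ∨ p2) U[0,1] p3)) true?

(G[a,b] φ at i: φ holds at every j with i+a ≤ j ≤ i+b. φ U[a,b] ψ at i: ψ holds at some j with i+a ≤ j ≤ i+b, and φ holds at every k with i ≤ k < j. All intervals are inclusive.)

Yes

Check (p2 → ((p3 ∨ p2) U[0,1] p3)) at every j in [2,3]:
  j=2: antecedent true; consequent holds → ✓
  j=3: antecedent false → ✓
All positions satisfy it → formula holds.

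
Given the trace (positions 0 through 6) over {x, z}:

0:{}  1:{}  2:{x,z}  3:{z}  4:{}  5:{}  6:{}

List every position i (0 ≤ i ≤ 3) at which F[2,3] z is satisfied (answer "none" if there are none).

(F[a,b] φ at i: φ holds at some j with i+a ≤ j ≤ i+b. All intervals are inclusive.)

0, 1

Evaluate at each i in [0,3]:
  i=0: ✓ (witness j=2)
  i=1: ✓ (witness j=3)
  i=2: ✗ (none in [4,5])
  i=3: ✗ (none in [5,6])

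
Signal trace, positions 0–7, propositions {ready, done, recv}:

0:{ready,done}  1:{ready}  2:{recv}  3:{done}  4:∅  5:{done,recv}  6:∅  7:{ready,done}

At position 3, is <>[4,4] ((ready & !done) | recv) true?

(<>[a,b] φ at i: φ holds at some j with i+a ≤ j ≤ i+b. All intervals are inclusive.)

Check ((ready & !done) | recv) at each j in [7,7]:
  j=7: false
No position in the window satisfies it → formula fails.

False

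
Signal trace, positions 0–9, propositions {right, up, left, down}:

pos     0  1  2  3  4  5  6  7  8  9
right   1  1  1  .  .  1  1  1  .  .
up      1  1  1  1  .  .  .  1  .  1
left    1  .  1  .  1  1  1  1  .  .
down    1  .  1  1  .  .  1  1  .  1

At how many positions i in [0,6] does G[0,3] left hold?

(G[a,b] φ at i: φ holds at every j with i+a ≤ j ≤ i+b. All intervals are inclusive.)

1

Evaluate at each i in [0,6]:
  i=0: ✗ (fails at j=1)
  i=1: ✗ (fails at j=1)
  i=2: ✗ (fails at j=3)
  i=3: ✗ (fails at j=3)
  i=4: ✓ (all of [4,7])
  i=5: ✗ (fails at j=8)
  i=6: ✗ (fails at j=8)
Positions where it holds: {4} → 1.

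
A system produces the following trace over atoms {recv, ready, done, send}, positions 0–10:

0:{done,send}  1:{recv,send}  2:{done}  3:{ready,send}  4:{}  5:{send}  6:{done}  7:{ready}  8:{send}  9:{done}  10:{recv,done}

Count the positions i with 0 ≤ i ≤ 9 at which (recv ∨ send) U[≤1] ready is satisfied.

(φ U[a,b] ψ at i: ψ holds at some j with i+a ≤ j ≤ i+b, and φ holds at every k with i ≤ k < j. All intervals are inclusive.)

Evaluate at each i in [0,9]:
  i=0: ✗ (no rhs in [0,1])
  i=1: ✗ (no rhs in [1,2])
  i=2: ✗ (lhs fails at k=2 before rhs at j=3)
  i=3: ✓ (rhs at j=3)
  i=4: ✗ (no rhs in [4,5])
  i=5: ✗ (no rhs in [5,6])
  i=6: ✗ (lhs fails at k=6 before rhs at j=7)
  i=7: ✓ (rhs at j=7)
  i=8: ✗ (no rhs in [8,9])
  i=9: ✗ (no rhs in [9,10])
Positions where it holds: {3, 7} → 2.

2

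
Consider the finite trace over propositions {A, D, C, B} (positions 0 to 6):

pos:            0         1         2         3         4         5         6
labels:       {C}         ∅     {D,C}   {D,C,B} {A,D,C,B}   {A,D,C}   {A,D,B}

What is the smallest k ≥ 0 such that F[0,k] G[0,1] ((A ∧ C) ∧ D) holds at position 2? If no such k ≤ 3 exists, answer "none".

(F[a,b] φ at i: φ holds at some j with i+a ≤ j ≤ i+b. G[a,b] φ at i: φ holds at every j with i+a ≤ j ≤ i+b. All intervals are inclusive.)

Scan j = 2,3,… for G[0,1] ((A ∧ C) ∧ D):
  j=2: fails
  j=3: fails
  j=4: holds
First hit at j=4, so smallest k = 4-2 = 2.

2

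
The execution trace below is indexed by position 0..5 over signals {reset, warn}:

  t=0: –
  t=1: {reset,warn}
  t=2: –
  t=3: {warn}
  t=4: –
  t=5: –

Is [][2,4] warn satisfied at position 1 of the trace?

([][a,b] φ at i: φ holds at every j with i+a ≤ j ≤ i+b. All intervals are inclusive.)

Check warn at every j in [3,5]:
  j=3: true
  j=4: false
  j=5: false
Fails at j=4 → formula fails.

No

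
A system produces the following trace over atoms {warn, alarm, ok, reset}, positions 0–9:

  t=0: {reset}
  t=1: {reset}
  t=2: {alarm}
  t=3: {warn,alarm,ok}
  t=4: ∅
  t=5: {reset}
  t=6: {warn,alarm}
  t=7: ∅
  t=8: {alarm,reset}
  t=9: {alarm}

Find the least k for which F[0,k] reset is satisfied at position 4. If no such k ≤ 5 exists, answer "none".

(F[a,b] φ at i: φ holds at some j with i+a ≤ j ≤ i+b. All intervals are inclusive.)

Scan j = 4,5,… for reset:
  j=4: fails
  j=5: holds
First hit at j=5, so smallest k = 5-4 = 1.

1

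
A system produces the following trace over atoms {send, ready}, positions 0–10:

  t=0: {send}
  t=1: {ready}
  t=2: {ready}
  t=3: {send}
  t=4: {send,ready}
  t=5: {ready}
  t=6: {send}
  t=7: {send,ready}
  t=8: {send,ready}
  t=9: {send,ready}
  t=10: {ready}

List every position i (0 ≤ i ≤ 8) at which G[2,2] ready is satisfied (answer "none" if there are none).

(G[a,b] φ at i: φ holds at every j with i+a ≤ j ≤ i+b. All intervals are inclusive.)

Evaluate at each i in [0,8]:
  i=0: ✓ (all of [2,2])
  i=1: ✗ (fails at j=3)
  i=2: ✓ (all of [4,4])
  i=3: ✓ (all of [5,5])
  i=4: ✗ (fails at j=6)
  i=5: ✓ (all of [7,7])
  i=6: ✓ (all of [8,8])
  i=7: ✓ (all of [9,9])
  i=8: ✓ (all of [10,10])

0, 2, 3, 5, 6, 7, 8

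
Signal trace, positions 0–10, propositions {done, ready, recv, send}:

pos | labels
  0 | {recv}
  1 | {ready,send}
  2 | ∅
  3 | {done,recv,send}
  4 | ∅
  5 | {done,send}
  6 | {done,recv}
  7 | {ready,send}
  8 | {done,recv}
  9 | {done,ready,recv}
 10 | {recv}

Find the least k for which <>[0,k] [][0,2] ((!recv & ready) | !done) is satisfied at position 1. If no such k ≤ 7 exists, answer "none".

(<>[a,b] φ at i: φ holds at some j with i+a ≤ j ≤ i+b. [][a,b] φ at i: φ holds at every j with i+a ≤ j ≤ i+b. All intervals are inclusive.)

Scan j = 1,2,… for [][0,2] ((!recv & ready) | !done):
  j=1: fails
  j=2: fails
  j=3: fails
  j=4: fails
  j=5: fails
  j=6: fails
  j=7: fails
  j=8: fails
No j in [1,8] satisfies it → none.

none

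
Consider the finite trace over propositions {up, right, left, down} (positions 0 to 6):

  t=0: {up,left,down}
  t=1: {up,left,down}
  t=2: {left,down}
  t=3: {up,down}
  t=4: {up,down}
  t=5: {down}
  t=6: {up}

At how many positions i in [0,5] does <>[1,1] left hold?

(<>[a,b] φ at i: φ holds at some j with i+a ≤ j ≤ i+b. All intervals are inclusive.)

Evaluate at each i in [0,5]:
  i=0: ✓ (witness j=1)
  i=1: ✓ (witness j=2)
  i=2: ✗ (none in [3,3])
  i=3: ✗ (none in [4,4])
  i=4: ✗ (none in [5,5])
  i=5: ✗ (none in [6,6])
Positions where it holds: {0, 1} → 2.

2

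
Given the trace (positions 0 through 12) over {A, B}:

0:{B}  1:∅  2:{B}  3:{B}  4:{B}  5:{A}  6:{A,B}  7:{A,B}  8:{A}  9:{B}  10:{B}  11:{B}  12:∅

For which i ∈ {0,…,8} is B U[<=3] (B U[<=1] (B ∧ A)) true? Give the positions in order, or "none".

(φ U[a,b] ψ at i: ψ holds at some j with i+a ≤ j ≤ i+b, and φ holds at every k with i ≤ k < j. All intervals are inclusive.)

6, 7

Evaluate at each i in [0,8]:
  i=0: ✗ (no rhs in [0,3])
  i=1: ✗ (no rhs in [1,4])
  i=2: ✗ (no rhs in [2,5])
  i=3: ✗ (lhs fails at k=5 before rhs at j=6)
  i=4: ✗ (lhs fails at k=5 before rhs at j=6)
  i=5: ✗ (lhs fails at k=5 before rhs at j=6)
  i=6: ✓ (rhs at j=6)
  i=7: ✓ (rhs at j=7)
  i=8: ✗ (no rhs in [8,11])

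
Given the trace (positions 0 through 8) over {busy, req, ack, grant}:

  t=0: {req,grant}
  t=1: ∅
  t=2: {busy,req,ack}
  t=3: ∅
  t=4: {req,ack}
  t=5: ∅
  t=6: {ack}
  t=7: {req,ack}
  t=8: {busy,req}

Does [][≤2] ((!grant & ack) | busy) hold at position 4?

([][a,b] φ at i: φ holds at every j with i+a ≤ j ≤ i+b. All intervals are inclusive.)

Check ((!grant & ack) | busy) at every j in [4,6]:
  j=4: true
  j=5: false
  j=6: true
Fails at j=5 → formula fails.

False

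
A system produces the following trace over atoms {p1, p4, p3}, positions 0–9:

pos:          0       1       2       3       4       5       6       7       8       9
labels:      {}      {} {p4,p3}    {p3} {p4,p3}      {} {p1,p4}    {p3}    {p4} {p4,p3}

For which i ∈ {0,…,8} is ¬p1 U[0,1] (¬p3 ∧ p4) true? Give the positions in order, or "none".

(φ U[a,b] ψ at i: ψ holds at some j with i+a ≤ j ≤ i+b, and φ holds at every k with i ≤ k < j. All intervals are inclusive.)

Evaluate at each i in [0,8]:
  i=0: ✗ (no rhs in [0,1])
  i=1: ✗ (no rhs in [1,2])
  i=2: ✗ (no rhs in [2,3])
  i=3: ✗ (no rhs in [3,4])
  i=4: ✗ (no rhs in [4,5])
  i=5: ✓ (rhs at j=6; lhs holds on [5,5])
  i=6: ✓ (rhs at j=6)
  i=7: ✓ (rhs at j=8; lhs holds on [7,7])
  i=8: ✓ (rhs at j=8)

5, 6, 7, 8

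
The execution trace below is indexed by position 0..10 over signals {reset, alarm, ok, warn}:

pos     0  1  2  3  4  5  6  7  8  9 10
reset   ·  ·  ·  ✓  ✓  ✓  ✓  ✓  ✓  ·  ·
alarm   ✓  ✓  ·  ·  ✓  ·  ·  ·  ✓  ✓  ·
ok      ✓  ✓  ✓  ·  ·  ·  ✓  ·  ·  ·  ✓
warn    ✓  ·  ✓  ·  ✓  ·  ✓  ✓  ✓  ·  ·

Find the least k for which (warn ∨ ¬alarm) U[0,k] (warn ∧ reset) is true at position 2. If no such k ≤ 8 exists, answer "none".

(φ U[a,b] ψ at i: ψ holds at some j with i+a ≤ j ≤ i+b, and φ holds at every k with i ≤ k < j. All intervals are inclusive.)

Need earliest j ≥ 2 with (warn ∧ reset), and (warn ∨ ¬alarm) at every k in [2,j-1].
  j=2: rhs fails.
  j=3: rhs fails.
  j=4: rhs holds; lhs holds on [2,3]. k = 2.

2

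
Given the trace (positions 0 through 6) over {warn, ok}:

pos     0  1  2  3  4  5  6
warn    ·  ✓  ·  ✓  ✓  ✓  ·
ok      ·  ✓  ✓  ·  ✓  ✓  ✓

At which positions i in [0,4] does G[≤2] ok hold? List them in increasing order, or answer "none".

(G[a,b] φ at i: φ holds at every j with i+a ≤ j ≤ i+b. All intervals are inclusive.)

Evaluate at each i in [0,4]:
  i=0: ✗ (fails at j=0)
  i=1: ✗ (fails at j=3)
  i=2: ✗ (fails at j=3)
  i=3: ✗ (fails at j=3)
  i=4: ✓ (all of [4,6])

4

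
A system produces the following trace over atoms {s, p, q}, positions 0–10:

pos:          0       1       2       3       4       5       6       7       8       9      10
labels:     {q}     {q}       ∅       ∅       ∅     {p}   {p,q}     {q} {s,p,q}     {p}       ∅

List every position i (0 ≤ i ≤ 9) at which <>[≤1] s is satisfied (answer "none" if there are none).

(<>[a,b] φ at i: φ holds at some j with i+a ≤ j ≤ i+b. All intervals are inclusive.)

Evaluate at each i in [0,9]:
  i=0: ✗ (none in [0,1])
  i=1: ✗ (none in [1,2])
  i=2: ✗ (none in [2,3])
  i=3: ✗ (none in [3,4])
  i=4: ✗ (none in [4,5])
  i=5: ✗ (none in [5,6])
  i=6: ✗ (none in [6,7])
  i=7: ✓ (witness j=8)
  i=8: ✓ (witness j=8)
  i=9: ✗ (none in [9,10])

7, 8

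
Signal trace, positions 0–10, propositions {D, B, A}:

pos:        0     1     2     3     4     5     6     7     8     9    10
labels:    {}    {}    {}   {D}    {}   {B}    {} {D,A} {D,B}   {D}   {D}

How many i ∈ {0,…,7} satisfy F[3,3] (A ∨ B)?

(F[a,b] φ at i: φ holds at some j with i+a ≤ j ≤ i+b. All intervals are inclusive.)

Evaluate at each i in [0,7]:
  i=0: ✗ (none in [3,3])
  i=1: ✗ (none in [4,4])
  i=2: ✓ (witness j=5)
  i=3: ✗ (none in [6,6])
  i=4: ✓ (witness j=7)
  i=5: ✓ (witness j=8)
  i=6: ✗ (none in [9,9])
  i=7: ✗ (none in [10,10])
Positions where it holds: {2, 4, 5} → 3.

3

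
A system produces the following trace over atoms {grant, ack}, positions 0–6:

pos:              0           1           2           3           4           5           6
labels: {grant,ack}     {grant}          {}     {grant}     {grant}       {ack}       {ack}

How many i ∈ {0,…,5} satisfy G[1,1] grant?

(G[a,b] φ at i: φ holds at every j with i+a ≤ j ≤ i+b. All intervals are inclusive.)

Evaluate at each i in [0,5]:
  i=0: ✓ (all of [1,1])
  i=1: ✗ (fails at j=2)
  i=2: ✓ (all of [3,3])
  i=3: ✓ (all of [4,4])
  i=4: ✗ (fails at j=5)
  i=5: ✗ (fails at j=6)
Positions where it holds: {0, 2, 3} → 3.

3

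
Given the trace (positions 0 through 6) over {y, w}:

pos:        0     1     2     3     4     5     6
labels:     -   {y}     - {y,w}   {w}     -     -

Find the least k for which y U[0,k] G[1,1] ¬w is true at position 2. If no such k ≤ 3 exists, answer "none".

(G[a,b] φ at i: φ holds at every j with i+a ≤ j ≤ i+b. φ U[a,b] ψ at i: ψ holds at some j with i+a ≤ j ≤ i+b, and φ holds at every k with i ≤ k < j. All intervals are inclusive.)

Need earliest j ≥ 2 with G[1,1] ¬w, and y at every k in [2,j-1].
  j=2: rhs fails.
  j=3: rhs fails.
  j=4: rhs holds but lhs fails at k=2.
  j=5: rhs holds but lhs fails at k=2.
No witness within the range → none.

none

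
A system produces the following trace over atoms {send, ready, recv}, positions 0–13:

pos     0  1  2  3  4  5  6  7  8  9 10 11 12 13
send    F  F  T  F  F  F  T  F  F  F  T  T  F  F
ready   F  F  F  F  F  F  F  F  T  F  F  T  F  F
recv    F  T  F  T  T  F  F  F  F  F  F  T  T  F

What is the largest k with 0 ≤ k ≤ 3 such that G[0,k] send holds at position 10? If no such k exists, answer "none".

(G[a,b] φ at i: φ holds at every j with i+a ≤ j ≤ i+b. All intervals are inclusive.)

1

send must hold from j=10 onward; find where it first fails.
  j=10: holds
  j=11: holds
  j=12: fails
Holds on [10,11], so largest k = 1.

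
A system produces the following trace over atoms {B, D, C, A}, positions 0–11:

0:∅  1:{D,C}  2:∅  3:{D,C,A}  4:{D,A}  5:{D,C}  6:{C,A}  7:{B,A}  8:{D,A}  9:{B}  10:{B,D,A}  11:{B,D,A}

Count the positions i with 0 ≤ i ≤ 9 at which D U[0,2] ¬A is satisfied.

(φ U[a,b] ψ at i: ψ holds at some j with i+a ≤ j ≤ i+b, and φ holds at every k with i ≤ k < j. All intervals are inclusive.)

8

Evaluate at each i in [0,9]:
  i=0: ✓ (rhs at j=0)
  i=1: ✓ (rhs at j=1)
  i=2: ✓ (rhs at j=2)
  i=3: ✓ (rhs at j=5; lhs holds on [3,4])
  i=4: ✓ (rhs at j=5; lhs holds on [4,4])
  i=5: ✓ (rhs at j=5)
  i=6: ✗ (no rhs in [6,8])
  i=7: ✗ (lhs fails at k=7 before rhs at j=9)
  i=8: ✓ (rhs at j=9; lhs holds on [8,8])
  i=9: ✓ (rhs at j=9)
Positions where it holds: {0, 1, 2, 3, 4, 5, 8, 9} → 8.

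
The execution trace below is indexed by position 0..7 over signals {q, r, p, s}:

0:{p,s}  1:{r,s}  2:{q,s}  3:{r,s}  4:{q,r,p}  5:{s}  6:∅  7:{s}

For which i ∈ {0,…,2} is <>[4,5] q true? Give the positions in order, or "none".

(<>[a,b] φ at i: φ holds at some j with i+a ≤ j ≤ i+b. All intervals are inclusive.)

Evaluate at each i in [0,2]:
  i=0: ✓ (witness j=4)
  i=1: ✗ (none in [5,6])
  i=2: ✗ (none in [6,7])

0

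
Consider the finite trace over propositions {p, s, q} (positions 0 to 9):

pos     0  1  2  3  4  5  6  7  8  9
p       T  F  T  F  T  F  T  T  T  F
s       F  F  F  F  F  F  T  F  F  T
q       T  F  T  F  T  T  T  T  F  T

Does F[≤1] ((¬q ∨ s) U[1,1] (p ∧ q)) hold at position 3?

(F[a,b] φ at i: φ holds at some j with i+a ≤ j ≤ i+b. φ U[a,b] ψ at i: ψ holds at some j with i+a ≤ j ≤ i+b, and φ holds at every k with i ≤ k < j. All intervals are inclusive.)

True

Check ((¬q ∨ s) U[1,1] (p ∧ q)) at each j in [3,4]:
  j=3: holds
  j=4: fails
Found at j=3 → formula holds.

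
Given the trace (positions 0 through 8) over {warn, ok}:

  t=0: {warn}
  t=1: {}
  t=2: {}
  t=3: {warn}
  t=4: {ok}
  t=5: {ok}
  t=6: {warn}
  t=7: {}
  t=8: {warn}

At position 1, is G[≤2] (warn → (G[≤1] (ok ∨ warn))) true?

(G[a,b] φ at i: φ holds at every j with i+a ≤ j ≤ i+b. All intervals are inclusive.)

True

Check (warn → (G[≤1] (ok ∨ warn))) at every j in [1,3]:
  j=1: antecedent false → ✓
  j=2: antecedent false → ✓
  j=3: antecedent true; consequent holds on [3,4] → ✓
All positions satisfy it → formula holds.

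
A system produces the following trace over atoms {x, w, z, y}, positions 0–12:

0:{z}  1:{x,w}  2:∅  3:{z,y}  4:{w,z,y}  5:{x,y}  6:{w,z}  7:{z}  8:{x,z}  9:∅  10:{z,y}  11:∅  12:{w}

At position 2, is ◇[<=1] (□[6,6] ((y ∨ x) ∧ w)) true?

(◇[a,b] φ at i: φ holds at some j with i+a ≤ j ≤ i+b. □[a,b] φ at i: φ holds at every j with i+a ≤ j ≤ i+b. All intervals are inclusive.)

Check □[6,6] ((y ∨ x) ∧ w) at each j in [2,3]:
  j=2: fails at 8
  j=3: fails at 9
No position in the window satisfies it → formula fails.

No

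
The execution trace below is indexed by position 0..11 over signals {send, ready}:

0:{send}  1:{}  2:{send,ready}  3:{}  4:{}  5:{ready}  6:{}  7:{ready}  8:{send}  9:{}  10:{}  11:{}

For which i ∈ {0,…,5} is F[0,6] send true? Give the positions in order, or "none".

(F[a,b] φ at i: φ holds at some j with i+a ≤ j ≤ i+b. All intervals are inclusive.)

Evaluate at each i in [0,5]:
  i=0: ✓ (witness j=0)
  i=1: ✓ (witness j=2)
  i=2: ✓ (witness j=2)
  i=3: ✓ (witness j=8)
  i=4: ✓ (witness j=8)
  i=5: ✓ (witness j=8)

0, 1, 2, 3, 4, 5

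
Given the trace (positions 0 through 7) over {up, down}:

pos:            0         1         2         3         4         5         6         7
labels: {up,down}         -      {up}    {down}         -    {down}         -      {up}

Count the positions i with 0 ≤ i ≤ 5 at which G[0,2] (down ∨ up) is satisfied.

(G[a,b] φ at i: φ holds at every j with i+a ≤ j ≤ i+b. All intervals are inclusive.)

Evaluate at each i in [0,5]:
  i=0: ✗ (fails at j=1)
  i=1: ✗ (fails at j=1)
  i=2: ✗ (fails at j=4)
  i=3: ✗ (fails at j=4)
  i=4: ✗ (fails at j=4)
  i=5: ✗ (fails at j=6)
Positions where it holds: {} → 0.

0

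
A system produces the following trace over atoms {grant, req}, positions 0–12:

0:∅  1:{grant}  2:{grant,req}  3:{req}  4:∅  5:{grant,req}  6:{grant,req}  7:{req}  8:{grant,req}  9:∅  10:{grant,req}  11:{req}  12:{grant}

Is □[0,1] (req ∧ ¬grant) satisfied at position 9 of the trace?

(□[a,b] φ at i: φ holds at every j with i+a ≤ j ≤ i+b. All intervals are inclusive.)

Check (req ∧ ¬grant) at every j in [9,10]:
  j=9: false
  j=10: false
Fails at j=9 → formula fails.

Does not hold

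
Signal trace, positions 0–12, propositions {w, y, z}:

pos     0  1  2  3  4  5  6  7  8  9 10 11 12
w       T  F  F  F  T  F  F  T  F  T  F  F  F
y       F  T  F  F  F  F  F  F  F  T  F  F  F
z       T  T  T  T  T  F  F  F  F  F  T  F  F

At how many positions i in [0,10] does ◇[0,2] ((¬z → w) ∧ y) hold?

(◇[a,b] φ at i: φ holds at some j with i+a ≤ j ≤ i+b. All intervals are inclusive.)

Evaluate at each i in [0,10]:
  i=0: ✓ (witness j=1)
  i=1: ✓ (witness j=1)
  i=2: ✗ (none in [2,4])
  i=3: ✗ (none in [3,5])
  i=4: ✗ (none in [4,6])
  i=5: ✗ (none in [5,7])
  i=6: ✗ (none in [6,8])
  i=7: ✓ (witness j=9)
  i=8: ✓ (witness j=9)
  i=9: ✓ (witness j=9)
  i=10: ✗ (none in [10,12])
Positions where it holds: {0, 1, 7, 8, 9} → 5.

5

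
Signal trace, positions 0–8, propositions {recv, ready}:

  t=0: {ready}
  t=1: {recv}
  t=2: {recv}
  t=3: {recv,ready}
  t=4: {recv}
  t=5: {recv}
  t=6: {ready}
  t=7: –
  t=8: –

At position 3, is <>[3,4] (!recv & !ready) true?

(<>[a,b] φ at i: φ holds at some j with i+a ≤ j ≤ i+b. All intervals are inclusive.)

True

Check (!recv & !ready) at each j in [6,7]:
  j=6: false
  j=7: true
Found at j=7 → formula holds.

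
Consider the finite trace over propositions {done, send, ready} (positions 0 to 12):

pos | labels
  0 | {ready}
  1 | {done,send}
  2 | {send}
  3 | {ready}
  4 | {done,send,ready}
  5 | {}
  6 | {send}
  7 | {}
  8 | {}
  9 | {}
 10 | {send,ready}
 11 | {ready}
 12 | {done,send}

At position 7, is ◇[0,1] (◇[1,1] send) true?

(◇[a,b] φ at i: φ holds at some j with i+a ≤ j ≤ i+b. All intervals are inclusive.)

Check ◇[1,1] send at each j in [7,8]:
  j=7: fails (none in [8,8])
  j=8: fails (none in [9,9])
No position in the window satisfies it → formula fails.

No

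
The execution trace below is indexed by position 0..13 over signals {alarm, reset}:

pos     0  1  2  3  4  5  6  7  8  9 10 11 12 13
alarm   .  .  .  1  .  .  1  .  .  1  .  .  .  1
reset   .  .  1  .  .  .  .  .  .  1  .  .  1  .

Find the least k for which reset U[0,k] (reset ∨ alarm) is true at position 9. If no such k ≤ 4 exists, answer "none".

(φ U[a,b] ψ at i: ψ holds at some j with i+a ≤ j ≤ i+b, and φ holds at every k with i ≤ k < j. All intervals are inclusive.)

0

Need earliest j ≥ 9 with (reset ∨ alarm), and reset at every k in [9,j-1].
  j=9: rhs holds (empty prefix). k = 0.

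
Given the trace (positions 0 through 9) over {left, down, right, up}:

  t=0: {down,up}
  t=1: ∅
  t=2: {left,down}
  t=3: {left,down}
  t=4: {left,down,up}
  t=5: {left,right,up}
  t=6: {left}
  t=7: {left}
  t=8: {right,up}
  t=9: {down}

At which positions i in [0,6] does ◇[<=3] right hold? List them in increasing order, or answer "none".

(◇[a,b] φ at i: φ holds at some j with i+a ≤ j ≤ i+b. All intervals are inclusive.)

Evaluate at each i in [0,6]:
  i=0: ✗ (none in [0,3])
  i=1: ✗ (none in [1,4])
  i=2: ✓ (witness j=5)
  i=3: ✓ (witness j=5)
  i=4: ✓ (witness j=5)
  i=5: ✓ (witness j=5)
  i=6: ✓ (witness j=8)

2, 3, 4, 5, 6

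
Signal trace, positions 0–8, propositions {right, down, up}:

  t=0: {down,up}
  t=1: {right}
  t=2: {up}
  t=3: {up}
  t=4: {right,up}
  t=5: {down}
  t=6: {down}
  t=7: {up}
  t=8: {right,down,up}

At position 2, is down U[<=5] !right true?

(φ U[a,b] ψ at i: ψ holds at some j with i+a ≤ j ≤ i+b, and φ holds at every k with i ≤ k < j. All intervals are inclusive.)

Need some j in [2,7] with !right, and down at every k in [2,j-1].
  j=2: !right holds; no prefix to check → satisfied.

True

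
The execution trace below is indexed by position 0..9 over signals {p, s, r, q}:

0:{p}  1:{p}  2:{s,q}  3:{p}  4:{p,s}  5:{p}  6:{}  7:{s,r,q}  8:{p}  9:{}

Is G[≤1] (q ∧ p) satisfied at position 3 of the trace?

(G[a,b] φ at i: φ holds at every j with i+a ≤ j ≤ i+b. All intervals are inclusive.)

Check (q ∧ p) at every j in [3,4]:
  j=3: false
  j=4: false
Fails at j=3 → formula fails.

Does not hold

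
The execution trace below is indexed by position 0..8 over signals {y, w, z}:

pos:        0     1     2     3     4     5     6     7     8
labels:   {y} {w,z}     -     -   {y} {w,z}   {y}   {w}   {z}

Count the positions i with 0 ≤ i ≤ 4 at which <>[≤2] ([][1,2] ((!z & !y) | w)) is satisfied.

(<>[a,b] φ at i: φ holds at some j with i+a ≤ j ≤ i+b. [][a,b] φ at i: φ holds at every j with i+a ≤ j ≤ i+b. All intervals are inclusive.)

Evaluate at each i in [0,4]:
  i=0: ✓ (witness j=0)
  i=1: ✓ (witness j=1)
  i=2: ✗ (none in [2,4])
  i=3: ✗ (none in [3,5])
  i=4: ✗ (none in [4,6])
Positions where it holds: {0, 1} → 2.

2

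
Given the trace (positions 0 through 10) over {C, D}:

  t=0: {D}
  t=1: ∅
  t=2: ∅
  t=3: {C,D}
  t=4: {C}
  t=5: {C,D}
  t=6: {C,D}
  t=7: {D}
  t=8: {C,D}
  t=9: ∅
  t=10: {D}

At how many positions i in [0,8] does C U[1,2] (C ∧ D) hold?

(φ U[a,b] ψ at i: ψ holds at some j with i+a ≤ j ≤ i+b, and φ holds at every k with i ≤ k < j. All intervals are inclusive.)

3

Evaluate at each i in [0,8]:
  i=0: ✗ (no rhs in [1,2])
  i=1: ✗ (lhs fails at k=1 before rhs at j=3)
  i=2: ✗ (lhs fails at k=2 before rhs at j=3)
  i=3: ✓ (rhs at j=5; lhs holds on [3,4])
  i=4: ✓ (rhs at j=5; lhs holds on [4,4])
  i=5: ✓ (rhs at j=6; lhs holds on [5,5])
  i=6: ✗ (lhs fails at k=7 before rhs at j=8)
  i=7: ✗ (lhs fails at k=7 before rhs at j=8)
  i=8: ✗ (no rhs in [9,10])
Positions where it holds: {3, 4, 5} → 3.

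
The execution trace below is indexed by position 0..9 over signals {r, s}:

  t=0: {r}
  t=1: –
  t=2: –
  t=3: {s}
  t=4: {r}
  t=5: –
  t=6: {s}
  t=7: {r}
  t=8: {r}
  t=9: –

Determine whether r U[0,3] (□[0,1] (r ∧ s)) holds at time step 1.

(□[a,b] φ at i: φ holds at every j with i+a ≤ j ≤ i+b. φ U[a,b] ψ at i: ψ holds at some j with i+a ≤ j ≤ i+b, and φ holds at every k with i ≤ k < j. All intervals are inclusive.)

False

Need some j in [1,4] with □[0,1] (r ∧ s), and r at every k in [1,j-1].
  j=1: □[0,1] (r ∧ s) — fails at 1.
  j=2: □[0,1] (r ∧ s) — fails at 2.
  j=3: □[0,1] (r ∧ s) — fails at 3.
  j=4: □[0,1] (r ∧ s) — fails at 4.
No j in the window works → until fails.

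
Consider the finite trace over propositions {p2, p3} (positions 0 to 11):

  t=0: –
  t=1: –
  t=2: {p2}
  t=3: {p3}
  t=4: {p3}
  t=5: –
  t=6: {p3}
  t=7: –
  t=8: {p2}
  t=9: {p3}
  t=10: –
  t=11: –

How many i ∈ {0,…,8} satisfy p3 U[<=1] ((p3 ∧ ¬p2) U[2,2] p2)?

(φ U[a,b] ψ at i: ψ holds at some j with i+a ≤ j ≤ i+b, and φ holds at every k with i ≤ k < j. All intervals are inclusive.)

0

Evaluate at each i in [0,8]:
  i=0: ✗ (no rhs in [0,1])
  i=1: ✗ (no rhs in [1,2])
  i=2: ✗ (no rhs in [2,3])
  i=3: ✗ (no rhs in [3,4])
  i=4: ✗ (no rhs in [4,5])
  i=5: ✗ (no rhs in [5,6])
  i=6: ✗ (no rhs in [6,7])
  i=7: ✗ (no rhs in [7,8])
  i=8: ✗ (no rhs in [8,9])
Positions where it holds: {} → 0.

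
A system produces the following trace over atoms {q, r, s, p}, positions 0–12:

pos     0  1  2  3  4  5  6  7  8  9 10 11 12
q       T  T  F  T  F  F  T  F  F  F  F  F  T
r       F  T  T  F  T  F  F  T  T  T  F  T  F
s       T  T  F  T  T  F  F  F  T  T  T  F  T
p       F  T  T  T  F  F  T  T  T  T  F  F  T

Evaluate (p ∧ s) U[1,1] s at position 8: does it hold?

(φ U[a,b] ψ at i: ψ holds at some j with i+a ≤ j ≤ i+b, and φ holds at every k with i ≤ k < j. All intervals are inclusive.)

Holds

Need some j in [9,9] with s, and (p ∧ s) at every k in [8,j-1].
  j=9: s holds; (p ∧ s) holds at every k in [8,8] → satisfied.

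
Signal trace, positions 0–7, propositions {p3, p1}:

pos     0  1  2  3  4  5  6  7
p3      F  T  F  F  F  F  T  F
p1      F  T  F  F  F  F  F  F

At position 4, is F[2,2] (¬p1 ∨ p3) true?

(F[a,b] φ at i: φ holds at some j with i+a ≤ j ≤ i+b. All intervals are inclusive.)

Yes

Check (¬p1 ∨ p3) at each j in [6,6]:
  j=6: true
Found at j=6 → formula holds.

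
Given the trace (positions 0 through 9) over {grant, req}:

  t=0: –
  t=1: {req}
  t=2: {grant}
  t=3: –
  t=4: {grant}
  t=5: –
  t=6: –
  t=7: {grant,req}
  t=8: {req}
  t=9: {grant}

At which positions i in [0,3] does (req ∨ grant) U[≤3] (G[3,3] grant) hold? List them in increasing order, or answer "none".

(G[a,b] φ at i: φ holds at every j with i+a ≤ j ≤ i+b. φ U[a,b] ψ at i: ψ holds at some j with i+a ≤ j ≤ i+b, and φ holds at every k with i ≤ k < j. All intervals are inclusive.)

Evaluate at each i in [0,3]:
  i=0: ✗ (lhs fails at k=0 before rhs at j=1)
  i=1: ✓ (rhs at j=1)
  i=2: ✗ (lhs fails at k=3 before rhs at j=4)
  i=3: ✗ (lhs fails at k=3 before rhs at j=4)

1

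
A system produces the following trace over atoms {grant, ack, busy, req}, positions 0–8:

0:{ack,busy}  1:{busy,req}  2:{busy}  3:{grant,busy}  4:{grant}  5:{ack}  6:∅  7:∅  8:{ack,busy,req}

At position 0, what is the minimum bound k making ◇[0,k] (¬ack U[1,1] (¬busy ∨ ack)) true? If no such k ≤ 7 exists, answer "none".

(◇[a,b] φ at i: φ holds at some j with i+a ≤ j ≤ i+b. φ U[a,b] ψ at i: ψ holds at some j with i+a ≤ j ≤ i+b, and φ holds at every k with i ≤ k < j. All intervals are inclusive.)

Scan j = 0,1,… for (¬ack U[1,1] (¬busy ∨ ack)):
  j=0: fails
  j=1: fails
  j=2: fails
  j=3: holds
First hit at j=3, so smallest k = 3-0 = 3.

3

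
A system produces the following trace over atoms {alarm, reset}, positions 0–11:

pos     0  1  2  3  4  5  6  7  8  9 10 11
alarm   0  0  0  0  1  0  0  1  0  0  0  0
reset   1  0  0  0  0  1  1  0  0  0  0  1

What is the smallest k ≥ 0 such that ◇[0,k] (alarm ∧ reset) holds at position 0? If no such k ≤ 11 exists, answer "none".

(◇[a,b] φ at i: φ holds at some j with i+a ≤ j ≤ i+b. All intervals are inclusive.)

Scan j = 0,1,… for (alarm ∧ reset):
  j=0: fails
  j=1: fails
  j=2: fails
  j=3: fails
  j=4: fails
  j=5: fails
  j=6: fails
  j=7: fails
  j=8: fails
  j=9: fails
  j=10: fails
  j=11: fails
No j in [0,11] satisfies it → none.

none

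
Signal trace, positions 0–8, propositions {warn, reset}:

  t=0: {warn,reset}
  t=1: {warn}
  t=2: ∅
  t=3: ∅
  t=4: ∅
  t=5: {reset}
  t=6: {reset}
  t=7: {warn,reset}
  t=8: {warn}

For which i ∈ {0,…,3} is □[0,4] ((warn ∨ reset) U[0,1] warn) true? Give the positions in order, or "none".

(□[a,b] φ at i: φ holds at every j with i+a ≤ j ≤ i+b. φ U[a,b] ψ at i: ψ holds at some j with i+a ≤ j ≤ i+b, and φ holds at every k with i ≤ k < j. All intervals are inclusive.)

none

Evaluate at each i in [0,3]:
  i=0: ✗ (fails at j=2)
  i=1: ✗ (fails at j=2)
  i=2: ✗ (fails at j=2)
  i=3: ✗ (fails at j=3)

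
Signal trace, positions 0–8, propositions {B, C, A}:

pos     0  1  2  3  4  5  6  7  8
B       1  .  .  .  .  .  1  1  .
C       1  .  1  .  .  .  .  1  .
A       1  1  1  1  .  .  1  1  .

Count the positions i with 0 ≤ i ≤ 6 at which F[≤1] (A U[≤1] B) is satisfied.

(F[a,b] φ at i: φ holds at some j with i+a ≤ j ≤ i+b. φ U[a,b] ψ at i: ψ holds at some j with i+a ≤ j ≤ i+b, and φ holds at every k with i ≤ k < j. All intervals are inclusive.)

3

Evaluate at each i in [0,6]:
  i=0: ✓ (witness j=0)
  i=1: ✗ (none in [1,2])
  i=2: ✗ (none in [2,3])
  i=3: ✗ (none in [3,4])
  i=4: ✗ (none in [4,5])
  i=5: ✓ (witness j=6)
  i=6: ✓ (witness j=6)
Positions where it holds: {0, 5, 6} → 3.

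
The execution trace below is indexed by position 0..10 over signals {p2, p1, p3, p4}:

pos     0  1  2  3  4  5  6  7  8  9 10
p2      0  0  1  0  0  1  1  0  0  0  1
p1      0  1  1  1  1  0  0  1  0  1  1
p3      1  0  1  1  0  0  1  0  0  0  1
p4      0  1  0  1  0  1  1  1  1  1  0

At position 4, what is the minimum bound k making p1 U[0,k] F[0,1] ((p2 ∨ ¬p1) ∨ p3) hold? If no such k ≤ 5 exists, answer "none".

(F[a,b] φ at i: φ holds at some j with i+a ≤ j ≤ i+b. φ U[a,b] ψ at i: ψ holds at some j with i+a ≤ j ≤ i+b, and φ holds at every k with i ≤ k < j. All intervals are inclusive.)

Need earliest j ≥ 4 with F[0,1] ((p2 ∨ ¬p1) ∨ p3), and p1 at every k in [4,j-1].
  j=4: rhs holds (empty prefix). k = 0.

0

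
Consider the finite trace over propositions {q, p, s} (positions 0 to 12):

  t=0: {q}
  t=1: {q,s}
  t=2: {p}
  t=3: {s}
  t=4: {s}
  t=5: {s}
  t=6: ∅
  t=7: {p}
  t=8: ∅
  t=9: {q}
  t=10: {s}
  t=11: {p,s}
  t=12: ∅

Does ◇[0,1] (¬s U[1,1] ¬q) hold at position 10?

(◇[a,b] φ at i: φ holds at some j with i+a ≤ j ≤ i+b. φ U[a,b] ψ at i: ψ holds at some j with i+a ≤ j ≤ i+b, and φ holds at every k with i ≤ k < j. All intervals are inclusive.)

False

Check (¬s U[1,1] ¬q) at each j in [10,11]:
  j=10: fails
  j=11: fails
No position in the window satisfies it → formula fails.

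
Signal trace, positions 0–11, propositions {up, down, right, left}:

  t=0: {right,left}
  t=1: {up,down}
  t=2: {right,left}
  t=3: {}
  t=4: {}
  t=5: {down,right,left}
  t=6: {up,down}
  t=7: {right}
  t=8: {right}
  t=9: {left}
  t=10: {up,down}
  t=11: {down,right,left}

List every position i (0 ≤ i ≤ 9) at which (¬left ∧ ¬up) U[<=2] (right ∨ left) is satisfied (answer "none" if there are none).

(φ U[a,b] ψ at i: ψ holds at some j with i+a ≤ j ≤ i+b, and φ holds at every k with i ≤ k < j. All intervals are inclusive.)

0, 2, 3, 4, 5, 7, 8, 9

Evaluate at each i in [0,9]:
  i=0: ✓ (rhs at j=0)
  i=1: ✗ (lhs fails at k=1 before rhs at j=2)
  i=2: ✓ (rhs at j=2)
  i=3: ✓ (rhs at j=5; lhs holds on [3,4])
  i=4: ✓ (rhs at j=5; lhs holds on [4,4])
  i=5: ✓ (rhs at j=5)
  i=6: ✗ (lhs fails at k=6 before rhs at j=7)
  i=7: ✓ (rhs at j=7)
  i=8: ✓ (rhs at j=8)
  i=9: ✓ (rhs at j=9)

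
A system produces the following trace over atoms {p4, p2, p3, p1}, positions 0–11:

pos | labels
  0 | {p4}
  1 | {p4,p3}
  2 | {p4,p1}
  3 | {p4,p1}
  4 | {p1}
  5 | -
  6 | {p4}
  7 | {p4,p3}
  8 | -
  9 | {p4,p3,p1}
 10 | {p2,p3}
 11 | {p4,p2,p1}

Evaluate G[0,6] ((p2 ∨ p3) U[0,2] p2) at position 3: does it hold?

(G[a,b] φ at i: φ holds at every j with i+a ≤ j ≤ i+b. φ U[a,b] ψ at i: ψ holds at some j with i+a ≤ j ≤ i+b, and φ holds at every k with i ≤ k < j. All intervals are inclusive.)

Check ((p2 ∨ p3) U[0,2] p2) at every j in [3,9]:
  j=3: fails
  j=4: fails
  j=5: fails
  j=6: fails
  j=7: fails
  j=8: fails
  j=9: holds
Fails at j=3 → formula fails.

No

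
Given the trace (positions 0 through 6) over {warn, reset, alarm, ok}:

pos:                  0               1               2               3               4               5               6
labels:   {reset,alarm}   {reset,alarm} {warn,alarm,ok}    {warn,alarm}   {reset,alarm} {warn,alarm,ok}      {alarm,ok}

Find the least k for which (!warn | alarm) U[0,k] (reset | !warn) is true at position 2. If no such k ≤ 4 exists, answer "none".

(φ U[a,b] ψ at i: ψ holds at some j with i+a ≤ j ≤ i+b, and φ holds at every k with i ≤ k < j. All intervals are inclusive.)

2

Need earliest j ≥ 2 with (reset | !warn), and (!warn | alarm) at every k in [2,j-1].
  j=2: rhs fails.
  j=3: rhs fails.
  j=4: rhs holds; lhs holds on [2,3]. k = 2.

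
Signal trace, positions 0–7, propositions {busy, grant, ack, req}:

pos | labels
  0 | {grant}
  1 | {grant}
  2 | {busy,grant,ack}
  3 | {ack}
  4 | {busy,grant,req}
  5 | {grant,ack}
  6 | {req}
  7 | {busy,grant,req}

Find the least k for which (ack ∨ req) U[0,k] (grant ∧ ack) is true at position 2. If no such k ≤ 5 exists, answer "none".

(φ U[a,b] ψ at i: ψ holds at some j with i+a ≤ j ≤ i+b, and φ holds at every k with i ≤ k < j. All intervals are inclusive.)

Need earliest j ≥ 2 with (grant ∧ ack), and (ack ∨ req) at every k in [2,j-1].
  j=2: rhs holds (empty prefix). k = 0.

0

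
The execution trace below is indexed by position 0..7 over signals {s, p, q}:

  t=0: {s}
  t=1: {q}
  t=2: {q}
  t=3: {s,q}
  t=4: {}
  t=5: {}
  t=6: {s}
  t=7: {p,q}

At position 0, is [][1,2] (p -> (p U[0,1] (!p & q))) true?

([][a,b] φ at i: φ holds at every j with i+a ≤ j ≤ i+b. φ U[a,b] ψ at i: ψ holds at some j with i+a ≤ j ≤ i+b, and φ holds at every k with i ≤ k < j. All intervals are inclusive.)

True

Check (p -> (p U[0,1] (!p & q))) at every j in [1,2]:
  j=1: antecedent false → ✓
  j=2: antecedent false → ✓
All positions satisfy it → formula holds.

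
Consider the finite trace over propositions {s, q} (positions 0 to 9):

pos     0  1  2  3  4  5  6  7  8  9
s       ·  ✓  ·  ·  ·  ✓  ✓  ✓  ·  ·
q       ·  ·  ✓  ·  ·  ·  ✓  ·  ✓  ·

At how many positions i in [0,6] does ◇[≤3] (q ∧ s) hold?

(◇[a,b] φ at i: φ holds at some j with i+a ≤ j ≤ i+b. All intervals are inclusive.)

Evaluate at each i in [0,6]:
  i=0: ✗ (none in [0,3])
  i=1: ✗ (none in [1,4])
  i=2: ✗ (none in [2,5])
  i=3: ✓ (witness j=6)
  i=4: ✓ (witness j=6)
  i=5: ✓ (witness j=6)
  i=6: ✓ (witness j=6)
Positions where it holds: {3, 4, 5, 6} → 4.

4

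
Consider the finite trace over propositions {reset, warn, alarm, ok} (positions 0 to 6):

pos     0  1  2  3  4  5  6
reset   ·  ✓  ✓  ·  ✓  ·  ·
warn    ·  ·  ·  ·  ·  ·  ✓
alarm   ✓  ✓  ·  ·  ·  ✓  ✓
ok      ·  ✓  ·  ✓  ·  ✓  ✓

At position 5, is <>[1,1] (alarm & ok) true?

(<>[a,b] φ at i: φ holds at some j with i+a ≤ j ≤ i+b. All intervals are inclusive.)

True

Check (alarm & ok) at each j in [6,6]:
  j=6: true
Found at j=6 → formula holds.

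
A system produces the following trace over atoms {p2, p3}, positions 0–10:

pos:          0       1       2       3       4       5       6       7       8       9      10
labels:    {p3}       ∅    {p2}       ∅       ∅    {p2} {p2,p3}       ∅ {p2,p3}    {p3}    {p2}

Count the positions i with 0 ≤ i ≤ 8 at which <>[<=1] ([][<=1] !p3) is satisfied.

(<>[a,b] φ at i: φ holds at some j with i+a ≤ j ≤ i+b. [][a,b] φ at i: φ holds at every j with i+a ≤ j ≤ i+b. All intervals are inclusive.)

5

Evaluate at each i in [0,8]:
  i=0: ✓ (witness j=1)
  i=1: ✓ (witness j=1)
  i=2: ✓ (witness j=2)
  i=3: ✓ (witness j=3)
  i=4: ✓ (witness j=4)
  i=5: ✗ (none in [5,6])
  i=6: ✗ (none in [6,7])
  i=7: ✗ (none in [7,8])
  i=8: ✗ (none in [8,9])
Positions where it holds: {0, 1, 2, 3, 4} → 5.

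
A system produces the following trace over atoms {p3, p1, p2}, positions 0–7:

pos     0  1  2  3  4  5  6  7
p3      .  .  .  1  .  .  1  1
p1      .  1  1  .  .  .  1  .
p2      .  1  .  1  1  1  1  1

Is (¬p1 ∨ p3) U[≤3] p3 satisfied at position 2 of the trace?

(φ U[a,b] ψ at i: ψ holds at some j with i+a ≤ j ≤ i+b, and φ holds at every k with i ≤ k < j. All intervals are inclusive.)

No

Need some j in [2,5] with p3, and (¬p1 ∨ p3) at every k in [2,j-1].
  j=2: p3 false.
  j=3: p3 holds, but (¬p1 ∨ p3) fails at k=2 → not this j.
  j=4: p3 false.
  j=5: p3 false.
No j in the window works → until fails.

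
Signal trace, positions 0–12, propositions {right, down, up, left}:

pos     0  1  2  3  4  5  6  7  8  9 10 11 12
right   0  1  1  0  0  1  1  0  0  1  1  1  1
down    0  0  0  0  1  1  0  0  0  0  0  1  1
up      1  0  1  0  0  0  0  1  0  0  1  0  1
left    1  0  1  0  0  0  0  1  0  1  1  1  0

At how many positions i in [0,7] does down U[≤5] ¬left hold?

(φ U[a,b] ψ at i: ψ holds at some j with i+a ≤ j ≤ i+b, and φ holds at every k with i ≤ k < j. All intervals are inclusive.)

Evaluate at each i in [0,7]:
  i=0: ✗ (lhs fails at k=0 before rhs at j=1)
  i=1: ✓ (rhs at j=1)
  i=2: ✗ (lhs fails at k=2 before rhs at j=3)
  i=3: ✓ (rhs at j=3)
  i=4: ✓ (rhs at j=4)
  i=5: ✓ (rhs at j=5)
  i=6: ✓ (rhs at j=6)
  i=7: ✗ (lhs fails at k=7 before rhs at j=8)
Positions where it holds: {1, 3, 4, 5, 6} → 5.

5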